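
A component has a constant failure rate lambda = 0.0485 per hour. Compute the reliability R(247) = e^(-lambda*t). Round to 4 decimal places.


lambda = 0.0485
t = 247
lambda * t = 11.9795
R(t) = e^(-11.9795)
R(t) = 0.0

0.0


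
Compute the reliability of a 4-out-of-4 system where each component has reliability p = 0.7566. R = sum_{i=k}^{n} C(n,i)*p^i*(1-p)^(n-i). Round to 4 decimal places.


k = 4, n = 4, p = 0.7566
i=4: C(4,4)=1 * 0.7566^4 * 0.2434^0 = 0.3277
R = sum of terms = 0.3277

0.3277


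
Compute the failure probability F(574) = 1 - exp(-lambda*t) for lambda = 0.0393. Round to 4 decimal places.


lambda = 0.0393, t = 574
lambda * t = 22.5582
exp(-22.5582) = 0.0
F(t) = 1 - 0.0
F(t) = 1.0

1.0


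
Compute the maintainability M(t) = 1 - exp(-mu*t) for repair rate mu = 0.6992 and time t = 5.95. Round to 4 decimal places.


mu = 0.6992, t = 5.95
mu * t = 0.6992 * 5.95 = 4.1602
exp(-4.1602) = 0.0156
M(t) = 1 - 0.0156
M(t) = 0.9844

0.9844


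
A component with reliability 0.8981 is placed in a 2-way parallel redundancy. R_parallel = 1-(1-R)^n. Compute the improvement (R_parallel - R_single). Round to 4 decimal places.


R_single = 0.8981, n = 2
1 - R_single = 0.1019
(1 - R_single)^n = 0.1019^2 = 0.0104
R_parallel = 1 - 0.0104 = 0.9896
Improvement = 0.9896 - 0.8981
Improvement = 0.0915

0.0915


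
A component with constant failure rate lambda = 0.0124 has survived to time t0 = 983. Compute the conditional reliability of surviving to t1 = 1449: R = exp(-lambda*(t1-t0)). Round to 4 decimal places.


lambda = 0.0124
t0 = 983, t1 = 1449
t1 - t0 = 466
lambda * (t1-t0) = 0.0124 * 466 = 5.7784
R = exp(-5.7784)
R = 0.0031

0.0031


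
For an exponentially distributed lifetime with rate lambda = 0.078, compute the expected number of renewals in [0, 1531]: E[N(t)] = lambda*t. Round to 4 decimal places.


lambda = 0.078
t = 1531
E[N(t)] = lambda * t
E[N(t)] = 0.078 * 1531
E[N(t)] = 119.418

119.418


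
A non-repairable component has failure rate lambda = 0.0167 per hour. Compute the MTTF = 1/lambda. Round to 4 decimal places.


lambda = 0.0167
MTTF = 1 / 0.0167
MTTF = 59.8802

59.8802


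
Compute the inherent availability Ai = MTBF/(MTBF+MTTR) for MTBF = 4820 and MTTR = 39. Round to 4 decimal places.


MTBF = 4820
MTTR = 39
MTBF + MTTR = 4859
Ai = 4820 / 4859
Ai = 0.992

0.992


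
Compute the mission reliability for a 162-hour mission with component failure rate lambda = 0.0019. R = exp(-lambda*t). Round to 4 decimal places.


lambda = 0.0019
mission_time = 162
lambda * t = 0.0019 * 162 = 0.3078
R = exp(-0.3078)
R = 0.7351

0.7351


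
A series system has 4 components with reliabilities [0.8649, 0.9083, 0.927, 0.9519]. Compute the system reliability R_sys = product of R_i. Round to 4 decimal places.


Components: [0.8649, 0.9083, 0.927, 0.9519]
After component 1 (R=0.8649): product = 0.8649
After component 2 (R=0.9083): product = 0.7856
After component 3 (R=0.927): product = 0.7282
After component 4 (R=0.9519): product = 0.6932
R_sys = 0.6932

0.6932


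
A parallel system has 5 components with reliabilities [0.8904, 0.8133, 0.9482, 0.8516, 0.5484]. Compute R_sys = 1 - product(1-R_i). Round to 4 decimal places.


Components: [0.8904, 0.8133, 0.9482, 0.8516, 0.5484]
(1 - 0.8904) = 0.1096, running product = 0.1096
(1 - 0.8133) = 0.1867, running product = 0.0205
(1 - 0.9482) = 0.0518, running product = 0.0011
(1 - 0.8516) = 0.1484, running product = 0.0002
(1 - 0.5484) = 0.4516, running product = 0.0001
Product of (1-R_i) = 0.0001
R_sys = 1 - 0.0001 = 0.9999

0.9999


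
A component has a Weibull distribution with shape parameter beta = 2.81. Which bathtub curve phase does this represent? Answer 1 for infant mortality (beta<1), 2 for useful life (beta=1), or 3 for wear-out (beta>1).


beta = 2.81
Compare beta to 1:
beta < 1 => infant mortality (phase 1)
beta = 1 => useful life (phase 2)
beta > 1 => wear-out (phase 3)
Since beta = 2.81, this is wear-out (increasing failure rate)
Phase = 3

3


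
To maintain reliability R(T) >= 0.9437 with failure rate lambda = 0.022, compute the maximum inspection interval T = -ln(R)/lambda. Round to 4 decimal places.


R_target = 0.9437
lambda = 0.022
-ln(0.9437) = 0.0579
T = 0.0579 / 0.022
T = 2.634

2.634


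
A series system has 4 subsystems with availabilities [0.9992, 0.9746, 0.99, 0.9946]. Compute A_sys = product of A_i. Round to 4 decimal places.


Subsystems: [0.9992, 0.9746, 0.99, 0.9946]
After subsystem 1 (A=0.9992): product = 0.9992
After subsystem 2 (A=0.9746): product = 0.9738
After subsystem 3 (A=0.99): product = 0.9641
After subsystem 4 (A=0.9946): product = 0.9589
A_sys = 0.9589

0.9589


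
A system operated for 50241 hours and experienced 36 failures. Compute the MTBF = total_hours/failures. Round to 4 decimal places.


total_hours = 50241
failures = 36
MTBF = 50241 / 36
MTBF = 1395.5833

1395.5833


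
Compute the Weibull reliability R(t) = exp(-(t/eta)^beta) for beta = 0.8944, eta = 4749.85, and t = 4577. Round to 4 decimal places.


beta = 0.8944, eta = 4749.85, t = 4577
t/eta = 4577 / 4749.85 = 0.9636
(t/eta)^beta = 0.9636^0.8944 = 0.9674
R(t) = exp(-0.9674)
R(t) = 0.3801

0.3801


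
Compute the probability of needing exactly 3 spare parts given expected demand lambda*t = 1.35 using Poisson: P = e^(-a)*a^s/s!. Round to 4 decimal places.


a = 1.35, s = 3
e^(-a) = e^(-1.35) = 0.2592
a^s = 1.35^3 = 2.4604
s! = 6
P = 0.2592 * 2.4604 / 6
P = 0.1063

0.1063


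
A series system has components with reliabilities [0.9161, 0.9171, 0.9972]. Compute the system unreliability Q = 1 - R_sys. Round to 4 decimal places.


Components: [0.9161, 0.9171, 0.9972]
After component 1: product = 0.9161
After component 2: product = 0.8402
After component 3: product = 0.8378
R_sys = 0.8378
Q = 1 - 0.8378 = 0.1622

0.1622


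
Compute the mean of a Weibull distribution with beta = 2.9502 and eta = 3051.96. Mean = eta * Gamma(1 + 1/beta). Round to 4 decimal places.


beta = 2.9502, eta = 3051.96
1/beta = 0.339
1 + 1/beta = 1.339
Gamma(1.339) = 0.8923
Mean = 3051.96 * 0.8923
Mean = 2723.3609

2723.3609


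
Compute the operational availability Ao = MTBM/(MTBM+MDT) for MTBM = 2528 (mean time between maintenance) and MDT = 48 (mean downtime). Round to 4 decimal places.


MTBM = 2528
MDT = 48
MTBM + MDT = 2576
Ao = 2528 / 2576
Ao = 0.9814

0.9814


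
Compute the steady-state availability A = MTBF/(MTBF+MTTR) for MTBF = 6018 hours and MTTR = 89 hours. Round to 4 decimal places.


MTBF = 6018
MTTR = 89
MTBF + MTTR = 6107
A = 6018 / 6107
A = 0.9854

0.9854


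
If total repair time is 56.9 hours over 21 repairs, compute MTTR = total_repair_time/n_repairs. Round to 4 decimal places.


total_repair_time = 56.9
n_repairs = 21
MTTR = 56.9 / 21
MTTR = 2.7095

2.7095


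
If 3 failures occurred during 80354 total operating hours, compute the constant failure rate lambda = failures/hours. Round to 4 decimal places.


failures = 3
total_hours = 80354
lambda = 3 / 80354
lambda = 0.0

0.0


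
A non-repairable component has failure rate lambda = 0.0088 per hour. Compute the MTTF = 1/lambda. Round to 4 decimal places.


lambda = 0.0088
MTTF = 1 / 0.0088
MTTF = 113.6364

113.6364


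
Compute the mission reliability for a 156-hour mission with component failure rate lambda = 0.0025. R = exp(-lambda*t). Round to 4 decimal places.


lambda = 0.0025
mission_time = 156
lambda * t = 0.0025 * 156 = 0.39
R = exp(-0.39)
R = 0.6771

0.6771


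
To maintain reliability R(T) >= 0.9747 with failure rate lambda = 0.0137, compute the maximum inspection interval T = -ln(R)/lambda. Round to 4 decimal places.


R_target = 0.9747
lambda = 0.0137
-ln(0.9747) = 0.0256
T = 0.0256 / 0.0137
T = 1.8705

1.8705


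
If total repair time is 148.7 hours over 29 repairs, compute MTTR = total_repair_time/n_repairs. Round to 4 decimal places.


total_repair_time = 148.7
n_repairs = 29
MTTR = 148.7 / 29
MTTR = 5.1276

5.1276


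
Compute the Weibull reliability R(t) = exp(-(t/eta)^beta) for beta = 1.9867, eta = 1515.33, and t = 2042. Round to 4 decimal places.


beta = 1.9867, eta = 1515.33, t = 2042
t/eta = 2042 / 1515.33 = 1.3476
(t/eta)^beta = 1.3476^1.9867 = 1.8087
R(t) = exp(-1.8087)
R(t) = 0.1639

0.1639


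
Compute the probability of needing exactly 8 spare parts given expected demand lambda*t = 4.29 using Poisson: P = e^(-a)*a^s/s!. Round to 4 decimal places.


a = 4.29, s = 8
e^(-a) = e^(-4.29) = 0.0137
a^s = 4.29^8 = 114725.0716
s! = 40320
P = 0.0137 * 114725.0716 / 40320
P = 0.039

0.039


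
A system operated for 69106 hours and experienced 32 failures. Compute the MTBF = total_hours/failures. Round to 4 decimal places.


total_hours = 69106
failures = 32
MTBF = 69106 / 32
MTBF = 2159.5625

2159.5625


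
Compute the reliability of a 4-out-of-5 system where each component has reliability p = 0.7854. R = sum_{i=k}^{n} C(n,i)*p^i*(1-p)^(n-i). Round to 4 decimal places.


k = 4, n = 5, p = 0.7854
i=4: C(5,4)=5 * 0.7854^4 * 0.2146^1 = 0.4083
i=5: C(5,5)=1 * 0.7854^5 * 0.2146^0 = 0.2989
R = sum of terms = 0.7071

0.7071


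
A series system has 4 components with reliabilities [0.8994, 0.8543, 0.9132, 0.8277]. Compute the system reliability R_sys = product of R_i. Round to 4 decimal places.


Components: [0.8994, 0.8543, 0.9132, 0.8277]
After component 1 (R=0.8994): product = 0.8994
After component 2 (R=0.8543): product = 0.7684
After component 3 (R=0.9132): product = 0.7017
After component 4 (R=0.8277): product = 0.5808
R_sys = 0.5808

0.5808


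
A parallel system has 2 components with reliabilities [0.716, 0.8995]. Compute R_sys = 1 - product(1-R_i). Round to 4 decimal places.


Components: [0.716, 0.8995]
(1 - 0.716) = 0.284, running product = 0.284
(1 - 0.8995) = 0.1005, running product = 0.0285
Product of (1-R_i) = 0.0285
R_sys = 1 - 0.0285 = 0.9715

0.9715


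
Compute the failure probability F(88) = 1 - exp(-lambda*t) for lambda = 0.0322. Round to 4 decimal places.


lambda = 0.0322, t = 88
lambda * t = 2.8336
exp(-2.8336) = 0.0588
F(t) = 1 - 0.0588
F(t) = 0.9412

0.9412


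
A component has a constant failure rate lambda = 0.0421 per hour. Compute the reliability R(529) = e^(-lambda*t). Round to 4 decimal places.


lambda = 0.0421
t = 529
lambda * t = 22.2709
R(t) = e^(-22.2709)
R(t) = 0.0

0.0


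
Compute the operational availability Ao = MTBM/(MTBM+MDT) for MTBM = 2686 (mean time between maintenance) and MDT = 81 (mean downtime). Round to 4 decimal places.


MTBM = 2686
MDT = 81
MTBM + MDT = 2767
Ao = 2686 / 2767
Ao = 0.9707

0.9707


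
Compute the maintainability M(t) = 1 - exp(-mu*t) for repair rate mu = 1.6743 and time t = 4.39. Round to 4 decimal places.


mu = 1.6743, t = 4.39
mu * t = 1.6743 * 4.39 = 7.3502
exp(-7.3502) = 0.0006
M(t) = 1 - 0.0006
M(t) = 0.9994

0.9994


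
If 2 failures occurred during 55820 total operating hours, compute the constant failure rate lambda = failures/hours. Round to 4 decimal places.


failures = 2
total_hours = 55820
lambda = 2 / 55820
lambda = 0.0

0.0


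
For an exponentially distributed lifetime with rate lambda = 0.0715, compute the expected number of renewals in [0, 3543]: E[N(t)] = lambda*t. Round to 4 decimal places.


lambda = 0.0715
t = 3543
E[N(t)] = lambda * t
E[N(t)] = 0.0715 * 3543
E[N(t)] = 253.3245

253.3245


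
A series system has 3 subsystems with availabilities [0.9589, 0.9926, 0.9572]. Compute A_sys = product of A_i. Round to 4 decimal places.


Subsystems: [0.9589, 0.9926, 0.9572]
After subsystem 1 (A=0.9589): product = 0.9589
After subsystem 2 (A=0.9926): product = 0.9518
After subsystem 3 (A=0.9572): product = 0.9111
A_sys = 0.9111

0.9111


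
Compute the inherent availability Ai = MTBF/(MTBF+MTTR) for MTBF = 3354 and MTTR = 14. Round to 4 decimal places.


MTBF = 3354
MTTR = 14
MTBF + MTTR = 3368
Ai = 3354 / 3368
Ai = 0.9958

0.9958


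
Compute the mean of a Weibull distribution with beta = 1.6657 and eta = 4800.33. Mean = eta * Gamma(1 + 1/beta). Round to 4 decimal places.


beta = 1.6657, eta = 4800.33
1/beta = 0.6003
1 + 1/beta = 1.6003
Gamma(1.6003) = 0.8936
Mean = 4800.33 * 0.8936
Mean = 4289.357

4289.357


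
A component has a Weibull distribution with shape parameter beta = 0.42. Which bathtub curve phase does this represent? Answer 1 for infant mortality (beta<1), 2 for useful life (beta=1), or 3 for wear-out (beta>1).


beta = 0.42
Compare beta to 1:
beta < 1 => infant mortality (phase 1)
beta = 1 => useful life (phase 2)
beta > 1 => wear-out (phase 3)
Since beta = 0.42, this is infant mortality (decreasing failure rate)
Phase = 1

1


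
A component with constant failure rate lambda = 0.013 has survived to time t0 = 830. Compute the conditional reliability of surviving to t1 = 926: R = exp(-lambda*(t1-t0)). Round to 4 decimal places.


lambda = 0.013
t0 = 830, t1 = 926
t1 - t0 = 96
lambda * (t1-t0) = 0.013 * 96 = 1.248
R = exp(-1.248)
R = 0.2871

0.2871


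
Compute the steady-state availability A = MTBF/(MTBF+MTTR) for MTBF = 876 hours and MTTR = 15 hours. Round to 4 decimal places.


MTBF = 876
MTTR = 15
MTBF + MTTR = 891
A = 876 / 891
A = 0.9832

0.9832


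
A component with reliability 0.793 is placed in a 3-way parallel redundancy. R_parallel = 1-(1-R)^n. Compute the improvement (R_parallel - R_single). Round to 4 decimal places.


R_single = 0.793, n = 3
1 - R_single = 0.207
(1 - R_single)^n = 0.207^3 = 0.0089
R_parallel = 1 - 0.0089 = 0.9911
Improvement = 0.9911 - 0.793
Improvement = 0.1981

0.1981


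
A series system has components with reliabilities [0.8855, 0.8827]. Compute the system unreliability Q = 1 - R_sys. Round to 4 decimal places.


Components: [0.8855, 0.8827]
After component 1: product = 0.8855
After component 2: product = 0.7816
R_sys = 0.7816
Q = 1 - 0.7816 = 0.2184

0.2184


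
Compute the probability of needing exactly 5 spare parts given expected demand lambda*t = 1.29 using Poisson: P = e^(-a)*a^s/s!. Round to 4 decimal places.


a = 1.29, s = 5
e^(-a) = e^(-1.29) = 0.2753
a^s = 1.29^5 = 3.5723
s! = 120
P = 0.2753 * 3.5723 / 120
P = 0.0082

0.0082


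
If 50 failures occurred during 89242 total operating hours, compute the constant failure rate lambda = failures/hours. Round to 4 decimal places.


failures = 50
total_hours = 89242
lambda = 50 / 89242
lambda = 0.0006

0.0006


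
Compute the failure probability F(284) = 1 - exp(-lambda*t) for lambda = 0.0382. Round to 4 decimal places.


lambda = 0.0382, t = 284
lambda * t = 10.8488
exp(-10.8488) = 0.0
F(t) = 1 - 0.0
F(t) = 1.0

1.0


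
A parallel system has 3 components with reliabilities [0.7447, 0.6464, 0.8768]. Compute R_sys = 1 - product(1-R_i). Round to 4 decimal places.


Components: [0.7447, 0.6464, 0.8768]
(1 - 0.7447) = 0.2553, running product = 0.2553
(1 - 0.6464) = 0.3536, running product = 0.0903
(1 - 0.8768) = 0.1232, running product = 0.0111
Product of (1-R_i) = 0.0111
R_sys = 1 - 0.0111 = 0.9889

0.9889


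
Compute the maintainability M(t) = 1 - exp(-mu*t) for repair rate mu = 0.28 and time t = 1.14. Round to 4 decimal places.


mu = 0.28, t = 1.14
mu * t = 0.28 * 1.14 = 0.3192
exp(-0.3192) = 0.7267
M(t) = 1 - 0.7267
M(t) = 0.2733

0.2733


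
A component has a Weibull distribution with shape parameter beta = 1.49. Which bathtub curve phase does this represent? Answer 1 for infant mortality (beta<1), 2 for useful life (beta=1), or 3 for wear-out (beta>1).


beta = 1.49
Compare beta to 1:
beta < 1 => infant mortality (phase 1)
beta = 1 => useful life (phase 2)
beta > 1 => wear-out (phase 3)
Since beta = 1.49, this is wear-out (increasing failure rate)
Phase = 3

3


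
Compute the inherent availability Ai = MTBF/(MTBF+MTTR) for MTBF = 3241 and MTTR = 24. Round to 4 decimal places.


MTBF = 3241
MTTR = 24
MTBF + MTTR = 3265
Ai = 3241 / 3265
Ai = 0.9926

0.9926


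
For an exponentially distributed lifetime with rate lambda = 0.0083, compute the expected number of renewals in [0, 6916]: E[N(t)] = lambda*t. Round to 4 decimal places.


lambda = 0.0083
t = 6916
E[N(t)] = lambda * t
E[N(t)] = 0.0083 * 6916
E[N(t)] = 57.4028

57.4028


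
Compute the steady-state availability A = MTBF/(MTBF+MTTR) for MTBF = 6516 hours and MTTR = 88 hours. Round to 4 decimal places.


MTBF = 6516
MTTR = 88
MTBF + MTTR = 6604
A = 6516 / 6604
A = 0.9867

0.9867


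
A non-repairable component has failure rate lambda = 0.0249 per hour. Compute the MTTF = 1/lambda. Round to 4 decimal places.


lambda = 0.0249
MTTF = 1 / 0.0249
MTTF = 40.1606

40.1606


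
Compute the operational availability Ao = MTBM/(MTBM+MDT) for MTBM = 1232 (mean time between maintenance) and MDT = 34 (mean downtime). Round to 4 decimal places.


MTBM = 1232
MDT = 34
MTBM + MDT = 1266
Ao = 1232 / 1266
Ao = 0.9731

0.9731


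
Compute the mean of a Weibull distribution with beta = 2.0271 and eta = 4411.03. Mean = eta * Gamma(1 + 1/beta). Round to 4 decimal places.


beta = 2.0271, eta = 4411.03
1/beta = 0.4933
1 + 1/beta = 1.4933
Gamma(1.4933) = 0.886
Mean = 4411.03 * 0.886
Mean = 3908.3019

3908.3019


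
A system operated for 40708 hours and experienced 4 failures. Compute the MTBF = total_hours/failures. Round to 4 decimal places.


total_hours = 40708
failures = 4
MTBF = 40708 / 4
MTBF = 10177.0

10177.0


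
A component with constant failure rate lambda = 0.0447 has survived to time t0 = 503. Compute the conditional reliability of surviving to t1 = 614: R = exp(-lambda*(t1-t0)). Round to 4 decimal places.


lambda = 0.0447
t0 = 503, t1 = 614
t1 - t0 = 111
lambda * (t1-t0) = 0.0447 * 111 = 4.9617
R = exp(-4.9617)
R = 0.007

0.007


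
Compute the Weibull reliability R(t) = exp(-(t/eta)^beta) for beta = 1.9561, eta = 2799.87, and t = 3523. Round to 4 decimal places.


beta = 1.9561, eta = 2799.87, t = 3523
t/eta = 3523 / 2799.87 = 1.2583
(t/eta)^beta = 1.2583^1.9561 = 1.5674
R(t) = exp(-1.5674)
R(t) = 0.2086

0.2086


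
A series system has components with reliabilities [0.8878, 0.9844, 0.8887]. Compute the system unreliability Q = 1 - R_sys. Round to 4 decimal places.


Components: [0.8878, 0.9844, 0.8887]
After component 1: product = 0.8878
After component 2: product = 0.874
After component 3: product = 0.7767
R_sys = 0.7767
Q = 1 - 0.7767 = 0.2233

0.2233


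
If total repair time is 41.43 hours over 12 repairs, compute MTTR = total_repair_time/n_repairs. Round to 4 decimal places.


total_repair_time = 41.43
n_repairs = 12
MTTR = 41.43 / 12
MTTR = 3.4525

3.4525


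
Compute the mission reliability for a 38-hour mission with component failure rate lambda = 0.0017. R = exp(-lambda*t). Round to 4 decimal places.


lambda = 0.0017
mission_time = 38
lambda * t = 0.0017 * 38 = 0.0646
R = exp(-0.0646)
R = 0.9374

0.9374


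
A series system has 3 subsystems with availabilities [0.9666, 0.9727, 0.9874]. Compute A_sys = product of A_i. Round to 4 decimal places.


Subsystems: [0.9666, 0.9727, 0.9874]
After subsystem 1 (A=0.9666): product = 0.9666
After subsystem 2 (A=0.9727): product = 0.9402
After subsystem 3 (A=0.9874): product = 0.9284
A_sys = 0.9284

0.9284


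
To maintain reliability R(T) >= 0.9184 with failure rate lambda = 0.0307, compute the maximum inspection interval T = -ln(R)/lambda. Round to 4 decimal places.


R_target = 0.9184
lambda = 0.0307
-ln(0.9184) = 0.0851
T = 0.0851 / 0.0307
T = 2.7727

2.7727


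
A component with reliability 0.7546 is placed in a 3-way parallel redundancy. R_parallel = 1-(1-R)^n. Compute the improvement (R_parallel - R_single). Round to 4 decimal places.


R_single = 0.7546, n = 3
1 - R_single = 0.2454
(1 - R_single)^n = 0.2454^3 = 0.0148
R_parallel = 1 - 0.0148 = 0.9852
Improvement = 0.9852 - 0.7546
Improvement = 0.2306

0.2306


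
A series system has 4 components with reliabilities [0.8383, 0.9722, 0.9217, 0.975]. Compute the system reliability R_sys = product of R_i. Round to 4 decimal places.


Components: [0.8383, 0.9722, 0.9217, 0.975]
After component 1 (R=0.8383): product = 0.8383
After component 2 (R=0.9722): product = 0.815
After component 3 (R=0.9217): product = 0.7512
After component 4 (R=0.975): product = 0.7324
R_sys = 0.7324

0.7324


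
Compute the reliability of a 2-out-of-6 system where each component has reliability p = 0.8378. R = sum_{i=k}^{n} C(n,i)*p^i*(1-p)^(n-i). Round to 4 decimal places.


k = 2, n = 6, p = 0.8378
i=2: C(6,2)=15 * 0.8378^2 * 0.1622^4 = 0.0073
i=3: C(6,3)=20 * 0.8378^3 * 0.1622^3 = 0.0502
i=4: C(6,4)=15 * 0.8378^4 * 0.1622^2 = 0.1944
i=5: C(6,5)=6 * 0.8378^5 * 0.1622^1 = 0.4017
i=6: C(6,6)=1 * 0.8378^6 * 0.1622^0 = 0.3458
R = sum of terms = 0.9994

0.9994


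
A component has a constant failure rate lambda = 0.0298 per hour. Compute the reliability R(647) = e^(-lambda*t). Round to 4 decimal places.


lambda = 0.0298
t = 647
lambda * t = 19.2806
R(t) = e^(-19.2806)
R(t) = 0.0

0.0


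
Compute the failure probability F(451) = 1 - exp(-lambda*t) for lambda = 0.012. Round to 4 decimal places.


lambda = 0.012, t = 451
lambda * t = 5.412
exp(-5.412) = 0.0045
F(t) = 1 - 0.0045
F(t) = 0.9955

0.9955


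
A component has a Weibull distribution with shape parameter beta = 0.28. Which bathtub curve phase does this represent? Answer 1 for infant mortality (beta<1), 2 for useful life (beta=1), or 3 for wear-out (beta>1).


beta = 0.28
Compare beta to 1:
beta < 1 => infant mortality (phase 1)
beta = 1 => useful life (phase 2)
beta > 1 => wear-out (phase 3)
Since beta = 0.28, this is infant mortality (decreasing failure rate)
Phase = 1

1


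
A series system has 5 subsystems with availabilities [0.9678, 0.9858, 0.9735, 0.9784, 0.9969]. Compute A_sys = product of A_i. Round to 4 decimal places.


Subsystems: [0.9678, 0.9858, 0.9735, 0.9784, 0.9969]
After subsystem 1 (A=0.9678): product = 0.9678
After subsystem 2 (A=0.9858): product = 0.9541
After subsystem 3 (A=0.9735): product = 0.9288
After subsystem 4 (A=0.9784): product = 0.9087
After subsystem 5 (A=0.9969): product = 0.9059
A_sys = 0.9059

0.9059


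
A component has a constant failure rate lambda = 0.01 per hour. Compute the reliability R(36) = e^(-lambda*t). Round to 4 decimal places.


lambda = 0.01
t = 36
lambda * t = 0.36
R(t) = e^(-0.36)
R(t) = 0.6977

0.6977


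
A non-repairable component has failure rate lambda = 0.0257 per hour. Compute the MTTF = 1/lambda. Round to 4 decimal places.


lambda = 0.0257
MTTF = 1 / 0.0257
MTTF = 38.9105

38.9105


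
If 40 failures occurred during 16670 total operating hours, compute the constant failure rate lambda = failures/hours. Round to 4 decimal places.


failures = 40
total_hours = 16670
lambda = 40 / 16670
lambda = 0.0024

0.0024


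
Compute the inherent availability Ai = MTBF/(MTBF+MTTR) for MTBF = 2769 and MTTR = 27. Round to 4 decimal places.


MTBF = 2769
MTTR = 27
MTBF + MTTR = 2796
Ai = 2769 / 2796
Ai = 0.9903

0.9903


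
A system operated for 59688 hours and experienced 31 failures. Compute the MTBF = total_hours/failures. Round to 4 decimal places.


total_hours = 59688
failures = 31
MTBF = 59688 / 31
MTBF = 1925.4194

1925.4194


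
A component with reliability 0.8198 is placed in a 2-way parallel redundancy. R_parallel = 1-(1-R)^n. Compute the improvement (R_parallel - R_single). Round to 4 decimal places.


R_single = 0.8198, n = 2
1 - R_single = 0.1802
(1 - R_single)^n = 0.1802^2 = 0.0325
R_parallel = 1 - 0.0325 = 0.9675
Improvement = 0.9675 - 0.8198
Improvement = 0.1477

0.1477


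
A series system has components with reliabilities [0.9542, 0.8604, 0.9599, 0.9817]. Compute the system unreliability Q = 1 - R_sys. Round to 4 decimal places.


Components: [0.9542, 0.8604, 0.9599, 0.9817]
After component 1: product = 0.9542
After component 2: product = 0.821
After component 3: product = 0.7881
After component 4: product = 0.7737
R_sys = 0.7737
Q = 1 - 0.7737 = 0.2263

0.2263


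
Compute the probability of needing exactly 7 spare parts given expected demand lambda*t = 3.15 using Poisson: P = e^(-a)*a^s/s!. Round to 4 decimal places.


a = 3.15, s = 7
e^(-a) = e^(-3.15) = 0.0429
a^s = 3.15^7 = 3077.3286
s! = 5040
P = 0.0429 * 3077.3286 / 5040
P = 0.0262

0.0262


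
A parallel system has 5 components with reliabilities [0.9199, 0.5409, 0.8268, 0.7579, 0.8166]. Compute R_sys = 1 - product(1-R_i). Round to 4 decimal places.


Components: [0.9199, 0.5409, 0.8268, 0.7579, 0.8166]
(1 - 0.9199) = 0.0801, running product = 0.0801
(1 - 0.5409) = 0.4591, running product = 0.0368
(1 - 0.8268) = 0.1732, running product = 0.0064
(1 - 0.7579) = 0.2421, running product = 0.0015
(1 - 0.8166) = 0.1834, running product = 0.0003
Product of (1-R_i) = 0.0003
R_sys = 1 - 0.0003 = 0.9997

0.9997


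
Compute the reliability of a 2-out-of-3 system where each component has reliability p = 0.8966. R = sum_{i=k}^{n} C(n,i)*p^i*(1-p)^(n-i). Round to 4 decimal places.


k = 2, n = 3, p = 0.8966
i=2: C(3,2)=3 * 0.8966^2 * 0.1034^1 = 0.2494
i=3: C(3,3)=1 * 0.8966^3 * 0.1034^0 = 0.7208
R = sum of terms = 0.9701

0.9701


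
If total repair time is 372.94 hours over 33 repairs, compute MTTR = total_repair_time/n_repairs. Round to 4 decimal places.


total_repair_time = 372.94
n_repairs = 33
MTTR = 372.94 / 33
MTTR = 11.3012

11.3012


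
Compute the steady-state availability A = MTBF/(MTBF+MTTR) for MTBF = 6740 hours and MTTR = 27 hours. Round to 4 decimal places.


MTBF = 6740
MTTR = 27
MTBF + MTTR = 6767
A = 6740 / 6767
A = 0.996

0.996


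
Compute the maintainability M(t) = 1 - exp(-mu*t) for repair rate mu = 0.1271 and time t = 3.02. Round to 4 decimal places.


mu = 0.1271, t = 3.02
mu * t = 0.1271 * 3.02 = 0.3838
exp(-0.3838) = 0.6812
M(t) = 1 - 0.6812
M(t) = 0.3188

0.3188


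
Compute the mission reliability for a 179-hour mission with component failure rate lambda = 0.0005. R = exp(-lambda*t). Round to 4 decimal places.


lambda = 0.0005
mission_time = 179
lambda * t = 0.0005 * 179 = 0.0895
R = exp(-0.0895)
R = 0.9144

0.9144


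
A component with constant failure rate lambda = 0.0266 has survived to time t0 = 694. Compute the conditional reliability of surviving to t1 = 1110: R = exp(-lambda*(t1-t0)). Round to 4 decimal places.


lambda = 0.0266
t0 = 694, t1 = 1110
t1 - t0 = 416
lambda * (t1-t0) = 0.0266 * 416 = 11.0656
R = exp(-11.0656)
R = 0.0

0.0


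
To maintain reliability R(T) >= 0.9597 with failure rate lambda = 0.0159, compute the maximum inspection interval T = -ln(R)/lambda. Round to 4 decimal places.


R_target = 0.9597
lambda = 0.0159
-ln(0.9597) = 0.0411
T = 0.0411 / 0.0159
T = 2.5871

2.5871


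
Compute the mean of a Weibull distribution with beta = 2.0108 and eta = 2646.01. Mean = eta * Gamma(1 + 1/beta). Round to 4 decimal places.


beta = 2.0108, eta = 2646.01
1/beta = 0.4973
1 + 1/beta = 1.4973
Gamma(1.4973) = 0.8861
Mean = 2646.01 * 0.8861
Mean = 2344.7434

2344.7434


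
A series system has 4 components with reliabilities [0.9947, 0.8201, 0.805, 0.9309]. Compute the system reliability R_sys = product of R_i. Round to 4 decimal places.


Components: [0.9947, 0.8201, 0.805, 0.9309]
After component 1 (R=0.9947): product = 0.9947
After component 2 (R=0.8201): product = 0.8158
After component 3 (R=0.805): product = 0.6567
After component 4 (R=0.9309): product = 0.6113
R_sys = 0.6113

0.6113


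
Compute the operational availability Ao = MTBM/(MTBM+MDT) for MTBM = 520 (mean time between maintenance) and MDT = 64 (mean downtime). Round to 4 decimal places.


MTBM = 520
MDT = 64
MTBM + MDT = 584
Ao = 520 / 584
Ao = 0.8904

0.8904


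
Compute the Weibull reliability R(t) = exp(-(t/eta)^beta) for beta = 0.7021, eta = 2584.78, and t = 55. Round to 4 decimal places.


beta = 0.7021, eta = 2584.78, t = 55
t/eta = 55 / 2584.78 = 0.0213
(t/eta)^beta = 0.0213^0.7021 = 0.067
R(t) = exp(-0.067)
R(t) = 0.9352

0.9352


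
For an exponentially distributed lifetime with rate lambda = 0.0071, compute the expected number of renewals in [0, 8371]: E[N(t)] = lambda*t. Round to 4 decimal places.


lambda = 0.0071
t = 8371
E[N(t)] = lambda * t
E[N(t)] = 0.0071 * 8371
E[N(t)] = 59.4341

59.4341


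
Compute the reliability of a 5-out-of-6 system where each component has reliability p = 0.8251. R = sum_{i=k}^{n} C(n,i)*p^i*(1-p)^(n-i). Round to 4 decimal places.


k = 5, n = 6, p = 0.8251
i=5: C(6,5)=6 * 0.8251^5 * 0.1749^1 = 0.4013
i=6: C(6,6)=1 * 0.8251^6 * 0.1749^0 = 0.3155
R = sum of terms = 0.7168

0.7168


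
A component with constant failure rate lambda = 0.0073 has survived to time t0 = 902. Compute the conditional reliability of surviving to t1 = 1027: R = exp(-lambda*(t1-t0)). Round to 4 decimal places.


lambda = 0.0073
t0 = 902, t1 = 1027
t1 - t0 = 125
lambda * (t1-t0) = 0.0073 * 125 = 0.9125
R = exp(-0.9125)
R = 0.4015

0.4015


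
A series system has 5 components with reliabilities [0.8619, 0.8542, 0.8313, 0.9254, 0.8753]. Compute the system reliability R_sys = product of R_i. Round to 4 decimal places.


Components: [0.8619, 0.8542, 0.8313, 0.9254, 0.8753]
After component 1 (R=0.8619): product = 0.8619
After component 2 (R=0.8542): product = 0.7362
After component 3 (R=0.8313): product = 0.612
After component 4 (R=0.9254): product = 0.5664
After component 5 (R=0.8753): product = 0.4957
R_sys = 0.4957

0.4957


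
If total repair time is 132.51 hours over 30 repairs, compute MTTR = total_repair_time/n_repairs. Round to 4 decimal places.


total_repair_time = 132.51
n_repairs = 30
MTTR = 132.51 / 30
MTTR = 4.417

4.417


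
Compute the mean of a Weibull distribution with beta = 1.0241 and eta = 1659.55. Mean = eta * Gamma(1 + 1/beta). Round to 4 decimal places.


beta = 1.0241, eta = 1659.55
1/beta = 0.9765
1 + 1/beta = 1.9765
Gamma(1.9765) = 0.9903
Mean = 1659.55 * 0.9903
Mean = 1643.4154

1643.4154


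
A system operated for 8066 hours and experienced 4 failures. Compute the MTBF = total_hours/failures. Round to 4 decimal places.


total_hours = 8066
failures = 4
MTBF = 8066 / 4
MTBF = 2016.5

2016.5


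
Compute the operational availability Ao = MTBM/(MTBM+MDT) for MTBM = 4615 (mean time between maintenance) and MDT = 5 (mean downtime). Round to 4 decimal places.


MTBM = 4615
MDT = 5
MTBM + MDT = 4620
Ao = 4615 / 4620
Ao = 0.9989

0.9989


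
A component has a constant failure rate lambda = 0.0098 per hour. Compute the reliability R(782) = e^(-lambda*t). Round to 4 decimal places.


lambda = 0.0098
t = 782
lambda * t = 7.6636
R(t) = e^(-7.6636)
R(t) = 0.0005

0.0005


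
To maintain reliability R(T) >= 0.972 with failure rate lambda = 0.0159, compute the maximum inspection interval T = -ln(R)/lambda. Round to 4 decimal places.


R_target = 0.972
lambda = 0.0159
-ln(0.972) = 0.0284
T = 0.0284 / 0.0159
T = 1.7861

1.7861


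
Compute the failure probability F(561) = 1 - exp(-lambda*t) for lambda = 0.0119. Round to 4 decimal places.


lambda = 0.0119, t = 561
lambda * t = 6.6759
exp(-6.6759) = 0.0013
F(t) = 1 - 0.0013
F(t) = 0.9987

0.9987


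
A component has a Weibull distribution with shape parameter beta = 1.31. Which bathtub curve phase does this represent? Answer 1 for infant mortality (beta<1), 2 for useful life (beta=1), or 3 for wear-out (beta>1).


beta = 1.31
Compare beta to 1:
beta < 1 => infant mortality (phase 1)
beta = 1 => useful life (phase 2)
beta > 1 => wear-out (phase 3)
Since beta = 1.31, this is wear-out (increasing failure rate)
Phase = 3

3


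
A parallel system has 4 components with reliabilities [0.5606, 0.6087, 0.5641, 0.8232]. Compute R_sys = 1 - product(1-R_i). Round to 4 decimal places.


Components: [0.5606, 0.6087, 0.5641, 0.8232]
(1 - 0.5606) = 0.4394, running product = 0.4394
(1 - 0.6087) = 0.3913, running product = 0.1719
(1 - 0.5641) = 0.4359, running product = 0.0749
(1 - 0.8232) = 0.1768, running product = 0.0133
Product of (1-R_i) = 0.0133
R_sys = 1 - 0.0133 = 0.9867

0.9867


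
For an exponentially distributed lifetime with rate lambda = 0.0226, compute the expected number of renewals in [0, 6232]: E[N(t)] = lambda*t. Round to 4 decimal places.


lambda = 0.0226
t = 6232
E[N(t)] = lambda * t
E[N(t)] = 0.0226 * 6232
E[N(t)] = 140.8432

140.8432


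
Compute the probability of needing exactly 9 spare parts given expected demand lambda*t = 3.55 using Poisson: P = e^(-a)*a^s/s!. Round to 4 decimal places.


a = 3.55, s = 9
e^(-a) = e^(-3.55) = 0.0287
a^s = 3.55^9 = 89547.853
s! = 362880
P = 0.0287 * 89547.853 / 362880
P = 0.0071

0.0071


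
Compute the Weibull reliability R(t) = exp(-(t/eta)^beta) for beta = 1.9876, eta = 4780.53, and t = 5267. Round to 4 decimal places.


beta = 1.9876, eta = 4780.53, t = 5267
t/eta = 5267 / 4780.53 = 1.1018
(t/eta)^beta = 1.1018^1.9876 = 1.2124
R(t) = exp(-1.2124)
R(t) = 0.2975

0.2975


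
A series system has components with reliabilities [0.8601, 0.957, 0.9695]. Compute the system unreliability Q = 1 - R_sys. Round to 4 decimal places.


Components: [0.8601, 0.957, 0.9695]
After component 1: product = 0.8601
After component 2: product = 0.8231
After component 3: product = 0.798
R_sys = 0.798
Q = 1 - 0.798 = 0.202

0.202


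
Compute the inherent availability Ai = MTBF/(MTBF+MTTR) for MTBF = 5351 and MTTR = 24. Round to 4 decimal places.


MTBF = 5351
MTTR = 24
MTBF + MTTR = 5375
Ai = 5351 / 5375
Ai = 0.9955

0.9955


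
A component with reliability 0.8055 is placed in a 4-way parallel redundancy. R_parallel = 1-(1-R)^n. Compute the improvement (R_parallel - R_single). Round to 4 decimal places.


R_single = 0.8055, n = 4
1 - R_single = 0.1945
(1 - R_single)^n = 0.1945^4 = 0.0014
R_parallel = 1 - 0.0014 = 0.9986
Improvement = 0.9986 - 0.8055
Improvement = 0.1931

0.1931


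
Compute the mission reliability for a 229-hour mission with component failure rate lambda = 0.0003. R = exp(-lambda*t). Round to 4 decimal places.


lambda = 0.0003
mission_time = 229
lambda * t = 0.0003 * 229 = 0.0687
R = exp(-0.0687)
R = 0.9336

0.9336


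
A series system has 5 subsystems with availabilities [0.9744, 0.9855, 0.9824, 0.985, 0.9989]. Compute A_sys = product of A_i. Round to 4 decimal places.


Subsystems: [0.9744, 0.9855, 0.9824, 0.985, 0.9989]
After subsystem 1 (A=0.9744): product = 0.9744
After subsystem 2 (A=0.9855): product = 0.9603
After subsystem 3 (A=0.9824): product = 0.9434
After subsystem 4 (A=0.985): product = 0.9292
After subsystem 5 (A=0.9989): product = 0.9282
A_sys = 0.9282

0.9282


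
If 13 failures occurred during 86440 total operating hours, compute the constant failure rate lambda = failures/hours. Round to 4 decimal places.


failures = 13
total_hours = 86440
lambda = 13 / 86440
lambda = 0.0002

0.0002


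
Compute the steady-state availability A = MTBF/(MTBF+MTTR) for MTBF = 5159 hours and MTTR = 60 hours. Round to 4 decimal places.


MTBF = 5159
MTTR = 60
MTBF + MTTR = 5219
A = 5159 / 5219
A = 0.9885

0.9885


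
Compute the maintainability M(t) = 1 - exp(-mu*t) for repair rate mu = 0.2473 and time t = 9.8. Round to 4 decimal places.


mu = 0.2473, t = 9.8
mu * t = 0.2473 * 9.8 = 2.4235
exp(-2.4235) = 0.0886
M(t) = 1 - 0.0886
M(t) = 0.9114

0.9114


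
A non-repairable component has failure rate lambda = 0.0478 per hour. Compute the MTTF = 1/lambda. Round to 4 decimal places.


lambda = 0.0478
MTTF = 1 / 0.0478
MTTF = 20.9205

20.9205


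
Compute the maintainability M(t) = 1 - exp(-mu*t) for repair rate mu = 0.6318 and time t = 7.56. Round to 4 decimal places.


mu = 0.6318, t = 7.56
mu * t = 0.6318 * 7.56 = 4.7764
exp(-4.7764) = 0.0084
M(t) = 1 - 0.0084
M(t) = 0.9916

0.9916


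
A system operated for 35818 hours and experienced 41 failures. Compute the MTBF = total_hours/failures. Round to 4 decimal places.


total_hours = 35818
failures = 41
MTBF = 35818 / 41
MTBF = 873.6098

873.6098


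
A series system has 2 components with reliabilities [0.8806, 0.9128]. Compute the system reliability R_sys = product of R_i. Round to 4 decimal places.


Components: [0.8806, 0.9128]
After component 1 (R=0.8806): product = 0.8806
After component 2 (R=0.9128): product = 0.8038
R_sys = 0.8038

0.8038


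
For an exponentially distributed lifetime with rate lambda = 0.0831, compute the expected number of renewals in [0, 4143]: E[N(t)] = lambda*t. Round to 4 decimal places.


lambda = 0.0831
t = 4143
E[N(t)] = lambda * t
E[N(t)] = 0.0831 * 4143
E[N(t)] = 344.2833

344.2833


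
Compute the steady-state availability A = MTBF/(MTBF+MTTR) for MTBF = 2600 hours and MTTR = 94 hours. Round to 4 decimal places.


MTBF = 2600
MTTR = 94
MTBF + MTTR = 2694
A = 2600 / 2694
A = 0.9651

0.9651


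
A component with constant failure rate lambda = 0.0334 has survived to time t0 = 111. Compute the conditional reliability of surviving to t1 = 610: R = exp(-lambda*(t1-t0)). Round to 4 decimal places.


lambda = 0.0334
t0 = 111, t1 = 610
t1 - t0 = 499
lambda * (t1-t0) = 0.0334 * 499 = 16.6666
R = exp(-16.6666)
R = 0.0

0.0


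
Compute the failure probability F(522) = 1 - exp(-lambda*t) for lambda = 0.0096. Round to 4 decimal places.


lambda = 0.0096, t = 522
lambda * t = 5.0112
exp(-5.0112) = 0.0067
F(t) = 1 - 0.0067
F(t) = 0.9933

0.9933


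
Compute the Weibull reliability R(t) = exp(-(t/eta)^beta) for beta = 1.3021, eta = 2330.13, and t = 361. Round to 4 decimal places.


beta = 1.3021, eta = 2330.13, t = 361
t/eta = 361 / 2330.13 = 0.1549
(t/eta)^beta = 0.1549^1.3021 = 0.0882
R(t) = exp(-0.0882)
R(t) = 0.9156

0.9156


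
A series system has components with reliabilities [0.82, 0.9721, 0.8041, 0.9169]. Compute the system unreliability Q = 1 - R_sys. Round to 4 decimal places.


Components: [0.82, 0.9721, 0.8041, 0.9169]
After component 1: product = 0.82
After component 2: product = 0.7971
After component 3: product = 0.641
After component 4: product = 0.5877
R_sys = 0.5877
Q = 1 - 0.5877 = 0.4123

0.4123


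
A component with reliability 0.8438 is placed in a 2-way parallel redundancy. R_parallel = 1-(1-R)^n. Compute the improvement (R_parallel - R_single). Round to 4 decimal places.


R_single = 0.8438, n = 2
1 - R_single = 0.1562
(1 - R_single)^n = 0.1562^2 = 0.0244
R_parallel = 1 - 0.0244 = 0.9756
Improvement = 0.9756 - 0.8438
Improvement = 0.1318

0.1318


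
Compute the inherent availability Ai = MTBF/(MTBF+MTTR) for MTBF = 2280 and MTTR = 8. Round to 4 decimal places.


MTBF = 2280
MTTR = 8
MTBF + MTTR = 2288
Ai = 2280 / 2288
Ai = 0.9965

0.9965


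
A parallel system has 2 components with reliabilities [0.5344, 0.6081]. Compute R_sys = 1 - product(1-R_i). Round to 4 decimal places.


Components: [0.5344, 0.6081]
(1 - 0.5344) = 0.4656, running product = 0.4656
(1 - 0.6081) = 0.3919, running product = 0.1825
Product of (1-R_i) = 0.1825
R_sys = 1 - 0.1825 = 0.8175

0.8175


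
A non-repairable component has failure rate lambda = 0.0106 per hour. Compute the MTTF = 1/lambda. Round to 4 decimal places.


lambda = 0.0106
MTTF = 1 / 0.0106
MTTF = 94.3396

94.3396


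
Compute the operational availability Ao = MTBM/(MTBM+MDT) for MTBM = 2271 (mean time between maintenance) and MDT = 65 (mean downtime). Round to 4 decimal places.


MTBM = 2271
MDT = 65
MTBM + MDT = 2336
Ao = 2271 / 2336
Ao = 0.9722

0.9722


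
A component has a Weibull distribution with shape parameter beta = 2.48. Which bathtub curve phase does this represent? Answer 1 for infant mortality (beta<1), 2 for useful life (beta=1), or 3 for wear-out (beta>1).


beta = 2.48
Compare beta to 1:
beta < 1 => infant mortality (phase 1)
beta = 1 => useful life (phase 2)
beta > 1 => wear-out (phase 3)
Since beta = 2.48, this is wear-out (increasing failure rate)
Phase = 3

3


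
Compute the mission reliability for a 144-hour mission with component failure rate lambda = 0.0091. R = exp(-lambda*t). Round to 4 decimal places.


lambda = 0.0091
mission_time = 144
lambda * t = 0.0091 * 144 = 1.3104
R = exp(-1.3104)
R = 0.2697

0.2697
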